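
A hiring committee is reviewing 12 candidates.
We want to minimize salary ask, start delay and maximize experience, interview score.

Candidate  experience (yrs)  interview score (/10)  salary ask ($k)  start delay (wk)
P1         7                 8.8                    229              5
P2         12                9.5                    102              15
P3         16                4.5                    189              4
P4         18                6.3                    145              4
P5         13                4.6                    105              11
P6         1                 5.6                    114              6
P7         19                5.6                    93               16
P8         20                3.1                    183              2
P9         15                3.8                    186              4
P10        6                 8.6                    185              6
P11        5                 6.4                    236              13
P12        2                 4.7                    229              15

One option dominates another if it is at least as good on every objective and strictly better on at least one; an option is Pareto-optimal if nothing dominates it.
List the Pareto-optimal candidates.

P1, P2, P4, P5, P6, P7, P8, P10

P1: not dominated.
P2: not dominated (best interview score).
P3: dominated by P4 (experience 18≥16, interview score 6.3≥4.5, salary ask 145≤189, start delay 4≤4).
P4: not dominated.
P5: not dominated.
P6: not dominated.
P7: not dominated (best salary ask).
P8: not dominated (best experience).
P9: dominated by P4 (experience 18≥15, interview score 6.3≥3.8, salary ask 145≤186, start delay 4≤4).
P10: not dominated.
P11: dominated by P1 (experience 7≥5, interview score 8.8≥6.4, salary ask 229≤236, start delay 5≤13).
P12: dominated by P1 (experience 7≥2, interview score 8.8≥4.7, salary ask 229≤229, start delay 5≤15).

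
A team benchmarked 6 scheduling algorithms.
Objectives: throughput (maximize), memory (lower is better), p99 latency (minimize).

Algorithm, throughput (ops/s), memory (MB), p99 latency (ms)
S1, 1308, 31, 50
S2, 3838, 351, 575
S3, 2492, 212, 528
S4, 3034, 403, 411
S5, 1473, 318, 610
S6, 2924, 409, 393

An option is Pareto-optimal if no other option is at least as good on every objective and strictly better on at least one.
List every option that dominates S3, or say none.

none

S1: worse on throughput (1308 vs 2492).
S2: worse on memory (351 vs 212).
S4: worse on memory (403 vs 212).
S5: worse on throughput (1473 vs 2492).
S6: worse on memory (409 vs 212).
No option dominates S3.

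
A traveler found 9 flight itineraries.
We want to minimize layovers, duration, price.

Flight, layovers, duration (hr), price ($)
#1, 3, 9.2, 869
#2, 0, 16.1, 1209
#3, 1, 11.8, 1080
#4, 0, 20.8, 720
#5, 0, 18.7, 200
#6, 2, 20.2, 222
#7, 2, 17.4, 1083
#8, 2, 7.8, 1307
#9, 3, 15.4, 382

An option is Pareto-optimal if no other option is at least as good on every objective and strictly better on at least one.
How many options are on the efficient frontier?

6

#1: not dominated.
#2: not dominated.
#3: not dominated.
#4: dominated by #5 (layovers 0≤0, duration 18.7≤20.8, price 200≤720).
#5: not dominated (best price).
#6: dominated by #5 (layovers 0≤2, duration 18.7≤20.2, price 200≤222).
#7: dominated by #3 (layovers 1≤2, duration 11.8≤17.4, price 1080≤1083).
#8: not dominated (best duration).
#9: not dominated.
Pareto-optimal: #1, #2, #3, #5, #8, #9 → 6.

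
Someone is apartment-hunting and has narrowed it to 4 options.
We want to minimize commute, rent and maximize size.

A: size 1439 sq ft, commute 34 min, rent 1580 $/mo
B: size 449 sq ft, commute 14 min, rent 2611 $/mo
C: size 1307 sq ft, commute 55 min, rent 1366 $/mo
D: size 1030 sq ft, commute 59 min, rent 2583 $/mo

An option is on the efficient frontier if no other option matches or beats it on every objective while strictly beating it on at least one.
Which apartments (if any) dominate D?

A, C

A: size 1439≥1030, commute 34≤59, rent 1580≤2583 — dominates D.
C: size 1307≥1030, commute 55≤59, rent 1366≤2583 — dominates D.
Others (B) are each worse than D on at least one objective.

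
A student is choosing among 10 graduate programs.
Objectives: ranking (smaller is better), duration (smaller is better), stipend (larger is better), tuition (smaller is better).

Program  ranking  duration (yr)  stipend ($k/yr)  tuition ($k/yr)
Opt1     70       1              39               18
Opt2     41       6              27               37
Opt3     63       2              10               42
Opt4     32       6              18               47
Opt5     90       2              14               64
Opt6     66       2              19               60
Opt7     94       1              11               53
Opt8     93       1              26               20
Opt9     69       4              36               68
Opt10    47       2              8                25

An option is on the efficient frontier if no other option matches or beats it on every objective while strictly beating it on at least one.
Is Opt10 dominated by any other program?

No

Opt1: worse on ranking (70 vs 47).
Opt2: worse on duration (6 vs 2).
Opt3: worse on ranking (63 vs 47).
Opt4: worse on duration (6 vs 2).
Opt5: worse on ranking (90 vs 47).
Opt6: worse on ranking (66 vs 47).
Opt7: worse on ranking (94 vs 47).
Opt8: worse on ranking (93 vs 47).
Opt9: worse on ranking (69 vs 47).
No option is at least as good as Opt10 on every objective and strictly better on one.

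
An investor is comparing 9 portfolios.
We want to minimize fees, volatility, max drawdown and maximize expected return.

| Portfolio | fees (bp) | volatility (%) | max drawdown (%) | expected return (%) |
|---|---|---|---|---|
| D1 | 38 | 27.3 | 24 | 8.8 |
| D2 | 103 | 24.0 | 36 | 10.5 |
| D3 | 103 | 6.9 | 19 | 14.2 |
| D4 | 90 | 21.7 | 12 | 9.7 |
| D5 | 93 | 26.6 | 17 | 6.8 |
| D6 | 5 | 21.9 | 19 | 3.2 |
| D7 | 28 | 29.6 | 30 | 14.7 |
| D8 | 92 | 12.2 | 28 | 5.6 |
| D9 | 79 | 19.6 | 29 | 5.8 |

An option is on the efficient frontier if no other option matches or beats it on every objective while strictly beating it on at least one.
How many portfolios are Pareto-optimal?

D1: not dominated.
D2: dominated by D3 (fees 103≤103, volatility 6.9≤24.0, max drawdown 19≤36, expected return 14.2≥10.5).
D3: not dominated (best volatility).
D4: not dominated (best max drawdown).
D5: dominated by D4 (fees 90≤93, volatility 21.7≤26.6, max drawdown 12≤17, expected return 9.7≥6.8).
D6: not dominated (best fees).
D7: not dominated (best expected return).
D8: not dominated.
D9: not dominated.
Pareto-optimal: D1, D3, D4, D6, D7, D8, D9 → 7.

7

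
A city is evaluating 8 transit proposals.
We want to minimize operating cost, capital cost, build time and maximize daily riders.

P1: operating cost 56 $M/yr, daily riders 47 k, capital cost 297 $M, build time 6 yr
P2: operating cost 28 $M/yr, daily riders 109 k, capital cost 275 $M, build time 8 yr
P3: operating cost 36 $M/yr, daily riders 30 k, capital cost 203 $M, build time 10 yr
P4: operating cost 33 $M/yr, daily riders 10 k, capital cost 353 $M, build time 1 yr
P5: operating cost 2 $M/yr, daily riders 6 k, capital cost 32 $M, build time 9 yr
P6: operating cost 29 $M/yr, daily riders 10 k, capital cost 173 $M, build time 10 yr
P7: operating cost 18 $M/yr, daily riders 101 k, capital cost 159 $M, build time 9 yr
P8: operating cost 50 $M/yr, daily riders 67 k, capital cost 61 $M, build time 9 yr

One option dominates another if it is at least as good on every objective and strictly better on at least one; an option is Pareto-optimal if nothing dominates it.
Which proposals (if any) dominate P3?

P7

P7: operating cost 18≤36, daily riders 101≥30, capital cost 159≤203, build time 9≤10 — dominates P3.
Others (P1, P2, P4, P5, P6, P8) are each worse than P3 on at least one objective.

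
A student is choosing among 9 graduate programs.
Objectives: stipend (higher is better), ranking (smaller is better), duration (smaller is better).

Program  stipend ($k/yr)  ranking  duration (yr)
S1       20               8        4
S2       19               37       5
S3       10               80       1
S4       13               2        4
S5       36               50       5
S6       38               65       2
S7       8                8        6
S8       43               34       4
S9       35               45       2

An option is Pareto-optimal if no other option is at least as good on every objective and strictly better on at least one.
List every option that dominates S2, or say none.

S1, S8

S1: stipend 20≥19, ranking 8≤37, duration 4≤5 — dominates S2.
S8: stipend 43≥19, ranking 34≤37, duration 4≤5 — dominates S2.
Others (S3, S4, S5, S6, S7, S9) are each worse than S2 on at least one objective.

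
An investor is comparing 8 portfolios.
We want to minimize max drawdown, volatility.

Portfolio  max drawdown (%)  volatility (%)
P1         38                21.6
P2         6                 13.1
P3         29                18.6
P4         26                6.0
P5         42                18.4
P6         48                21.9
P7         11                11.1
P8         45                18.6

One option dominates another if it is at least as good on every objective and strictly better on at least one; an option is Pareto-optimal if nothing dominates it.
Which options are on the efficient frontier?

P1: dominated by P2 (max drawdown 6≤38, volatility 13.1≤21.6).
P2: not dominated (best max drawdown).
P3: dominated by P2 (max drawdown 6≤29, volatility 13.1≤18.6).
P4: not dominated (best volatility).
P5: dominated by P2 (max drawdown 6≤42, volatility 13.1≤18.4).
P6: dominated by P1 (max drawdown 38≤48, volatility 21.6≤21.9).
P7: not dominated.
P8: dominated by P2 (max drawdown 6≤45, volatility 13.1≤18.6).

P2, P4, P7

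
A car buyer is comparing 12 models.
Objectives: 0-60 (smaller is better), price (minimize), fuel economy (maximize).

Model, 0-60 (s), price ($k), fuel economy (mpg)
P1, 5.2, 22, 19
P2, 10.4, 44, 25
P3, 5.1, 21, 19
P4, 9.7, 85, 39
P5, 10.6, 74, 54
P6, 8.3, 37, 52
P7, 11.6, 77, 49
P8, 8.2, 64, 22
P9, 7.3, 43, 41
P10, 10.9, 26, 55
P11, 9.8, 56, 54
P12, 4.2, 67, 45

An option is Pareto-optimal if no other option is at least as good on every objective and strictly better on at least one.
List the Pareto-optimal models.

P3, P6, P9, P10, P11, P12

P1: dominated by P3 (0-60 5.1≤5.2, price 21≤22, fuel economy 19≥19).
P2: dominated by P6 (0-60 8.3≤10.4, price 37≤44, fuel economy 52≥25).
P3: not dominated (best price).
P4: dominated by P6 (0-60 8.3≤9.7, price 37≤85, fuel economy 52≥39).
P5: dominated by P11 (0-60 9.8≤10.6, price 56≤74, fuel economy 54≥54).
P6: not dominated.
P7: dominated by P5 (0-60 10.6≤11.6, price 74≤77, fuel economy 54≥49).
P8: dominated by P9 (0-60 7.3≤8.2, price 43≤64, fuel economy 41≥22).
P9: not dominated.
P10: not dominated (best fuel economy).
P11: not dominated.
P12: not dominated (best 0-60).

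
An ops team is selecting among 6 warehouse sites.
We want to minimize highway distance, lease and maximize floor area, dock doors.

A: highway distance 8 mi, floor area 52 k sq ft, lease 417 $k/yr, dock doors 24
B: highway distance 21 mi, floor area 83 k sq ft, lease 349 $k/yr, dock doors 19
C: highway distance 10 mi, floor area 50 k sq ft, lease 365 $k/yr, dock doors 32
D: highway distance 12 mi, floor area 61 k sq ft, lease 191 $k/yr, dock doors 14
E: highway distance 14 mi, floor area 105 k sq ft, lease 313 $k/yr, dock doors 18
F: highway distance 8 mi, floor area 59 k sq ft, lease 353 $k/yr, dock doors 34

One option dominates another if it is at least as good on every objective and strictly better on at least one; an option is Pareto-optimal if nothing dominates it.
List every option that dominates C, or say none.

F: highway distance 8≤10, floor area 59≥50, lease 353≤365, dock doors 34≥32 — dominates C.
Others (A, B, D, E) are each worse than C on at least one objective.

F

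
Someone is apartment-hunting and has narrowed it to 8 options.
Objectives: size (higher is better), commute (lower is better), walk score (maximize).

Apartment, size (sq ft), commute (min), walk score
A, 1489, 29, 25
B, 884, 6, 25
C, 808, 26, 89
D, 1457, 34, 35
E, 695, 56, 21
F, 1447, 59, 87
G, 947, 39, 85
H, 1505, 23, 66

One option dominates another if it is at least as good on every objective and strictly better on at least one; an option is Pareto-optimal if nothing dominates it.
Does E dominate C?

E vs C: E is worse on size (695 vs 808), so it does not dominate C.

No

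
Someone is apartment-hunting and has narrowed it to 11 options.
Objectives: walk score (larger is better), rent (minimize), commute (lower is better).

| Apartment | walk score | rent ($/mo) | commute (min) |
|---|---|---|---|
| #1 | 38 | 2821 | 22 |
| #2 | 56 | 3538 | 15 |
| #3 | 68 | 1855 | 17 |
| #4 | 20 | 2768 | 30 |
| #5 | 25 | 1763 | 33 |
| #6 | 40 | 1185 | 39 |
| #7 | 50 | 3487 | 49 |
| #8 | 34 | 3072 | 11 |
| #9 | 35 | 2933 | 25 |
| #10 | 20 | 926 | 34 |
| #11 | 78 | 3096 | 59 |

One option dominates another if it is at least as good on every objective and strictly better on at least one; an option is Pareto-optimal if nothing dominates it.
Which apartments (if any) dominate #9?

#1: walk score 38≥35, rent 2821≤2933, commute 22≤25 — dominates #9.
#3: walk score 68≥35, rent 1855≤2933, commute 17≤25 — dominates #9.
Others (#2, #4, #5, #6, #7, #8, #10, #11) are each worse than #9 on at least one objective.

#1, #3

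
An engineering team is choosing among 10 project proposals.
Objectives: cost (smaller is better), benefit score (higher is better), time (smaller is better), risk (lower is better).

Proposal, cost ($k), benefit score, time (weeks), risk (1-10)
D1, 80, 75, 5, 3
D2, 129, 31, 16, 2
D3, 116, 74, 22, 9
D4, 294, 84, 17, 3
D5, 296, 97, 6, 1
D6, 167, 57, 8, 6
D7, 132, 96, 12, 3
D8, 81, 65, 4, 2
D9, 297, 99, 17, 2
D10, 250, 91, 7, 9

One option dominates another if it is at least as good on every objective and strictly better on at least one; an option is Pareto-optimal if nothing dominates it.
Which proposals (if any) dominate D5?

none

D1: worse on benefit score (75 vs 97).
D2: worse on benefit score (31 vs 97).
D3: worse on benefit score (74 vs 97).
D4: worse on benefit score (84 vs 97).
D6: worse on benefit score (57 vs 97).
D7: worse on benefit score (96 vs 97).
D8: worse on benefit score (65 vs 97).
D9: worse on cost (297 vs 296).
D10: worse on benefit score (91 vs 97).
No option dominates D5.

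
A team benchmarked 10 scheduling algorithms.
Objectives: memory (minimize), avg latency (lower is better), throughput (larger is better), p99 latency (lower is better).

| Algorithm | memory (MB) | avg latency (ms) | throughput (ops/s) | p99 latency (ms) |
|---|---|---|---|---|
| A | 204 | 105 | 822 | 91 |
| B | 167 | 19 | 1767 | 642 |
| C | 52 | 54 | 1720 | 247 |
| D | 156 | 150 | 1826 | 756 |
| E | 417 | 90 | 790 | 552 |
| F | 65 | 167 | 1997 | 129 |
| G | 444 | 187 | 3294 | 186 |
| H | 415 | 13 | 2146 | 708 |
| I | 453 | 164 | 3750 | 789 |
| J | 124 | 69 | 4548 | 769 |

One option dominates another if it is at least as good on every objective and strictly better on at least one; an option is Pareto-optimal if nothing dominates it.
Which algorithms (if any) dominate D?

none

A: worse on memory (204 vs 156).
B: worse on memory (167 vs 156).
C: worse on throughput (1720 vs 1826).
E: worse on memory (417 vs 156).
F: worse on avg latency (167 vs 150).
G: worse on memory (444 vs 156).
H: worse on memory (415 vs 156).
I: worse on memory (453 vs 156).
J: worse on p99 latency (769 vs 756).
No option dominates D.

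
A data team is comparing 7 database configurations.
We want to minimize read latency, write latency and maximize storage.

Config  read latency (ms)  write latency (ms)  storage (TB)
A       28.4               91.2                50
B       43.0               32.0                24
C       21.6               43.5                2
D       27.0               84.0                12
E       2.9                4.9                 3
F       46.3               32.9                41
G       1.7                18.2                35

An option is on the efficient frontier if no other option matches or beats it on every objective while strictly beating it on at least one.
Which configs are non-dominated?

A, E, F, G

A: not dominated (best storage).
B: dominated by G (read latency 1.7≤43.0, write latency 18.2≤32.0, storage 35≥24).
C: dominated by E (read latency 2.9≤21.6, write latency 4.9≤43.5, storage 3≥2).
D: dominated by G (read latency 1.7≤27.0, write latency 18.2≤84.0, storage 35≥12).
E: not dominated (best write latency).
F: not dominated.
G: not dominated (best read latency).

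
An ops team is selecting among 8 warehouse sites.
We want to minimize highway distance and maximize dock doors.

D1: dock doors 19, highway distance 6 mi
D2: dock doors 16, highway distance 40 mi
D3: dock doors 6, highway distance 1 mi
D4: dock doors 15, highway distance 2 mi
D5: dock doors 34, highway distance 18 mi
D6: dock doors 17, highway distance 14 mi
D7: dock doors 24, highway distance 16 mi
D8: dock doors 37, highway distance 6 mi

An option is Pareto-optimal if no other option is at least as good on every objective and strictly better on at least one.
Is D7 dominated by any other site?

D8 vs D7: dock doors 37≥24, highway distance 6≤16 — D8 is at least as good on every objective and strictly better on at least one, so D8 dominates D7.

Yes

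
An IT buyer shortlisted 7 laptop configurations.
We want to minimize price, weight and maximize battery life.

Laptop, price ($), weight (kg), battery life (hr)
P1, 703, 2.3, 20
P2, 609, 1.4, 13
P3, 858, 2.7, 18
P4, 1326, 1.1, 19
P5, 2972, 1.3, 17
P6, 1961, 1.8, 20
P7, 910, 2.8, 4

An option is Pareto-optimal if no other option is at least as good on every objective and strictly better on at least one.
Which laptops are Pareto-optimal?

P1: not dominated.
P2: not dominated (best price).
P3: dominated by P1 (price 703≤858, weight 2.3≤2.7, battery life 20≥18).
P4: not dominated (best weight).
P5: dominated by P4 (price 1326≤2972, weight 1.1≤1.3, battery life 19≥17).
P6: not dominated.
P7: dominated by P1 (price 703≤910, weight 2.3≤2.8, battery life 20≥4).

P1, P2, P4, P6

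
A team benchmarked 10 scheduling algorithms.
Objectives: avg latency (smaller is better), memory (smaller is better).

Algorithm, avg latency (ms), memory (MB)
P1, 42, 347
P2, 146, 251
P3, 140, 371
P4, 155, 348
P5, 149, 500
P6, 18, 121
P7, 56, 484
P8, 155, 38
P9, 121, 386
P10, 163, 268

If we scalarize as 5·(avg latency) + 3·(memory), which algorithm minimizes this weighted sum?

P6

P1: 5·42 + 3·347 = 1251
P2: 5·146 + 3·251 = 1483
P3: 5·140 + 3·371 = 1813
P4: 5·155 + 3·348 = 1819
P5: 5·149 + 3·500 = 2245
P6: 5·18 + 3·121 = 453
P7: 5·56 + 3·484 = 1732
P8: 5·155 + 3·38 = 889
P9: 5·121 + 3·386 = 1763
P10: 5·163 + 3·268 = 1619
Lowest: P6 at 453.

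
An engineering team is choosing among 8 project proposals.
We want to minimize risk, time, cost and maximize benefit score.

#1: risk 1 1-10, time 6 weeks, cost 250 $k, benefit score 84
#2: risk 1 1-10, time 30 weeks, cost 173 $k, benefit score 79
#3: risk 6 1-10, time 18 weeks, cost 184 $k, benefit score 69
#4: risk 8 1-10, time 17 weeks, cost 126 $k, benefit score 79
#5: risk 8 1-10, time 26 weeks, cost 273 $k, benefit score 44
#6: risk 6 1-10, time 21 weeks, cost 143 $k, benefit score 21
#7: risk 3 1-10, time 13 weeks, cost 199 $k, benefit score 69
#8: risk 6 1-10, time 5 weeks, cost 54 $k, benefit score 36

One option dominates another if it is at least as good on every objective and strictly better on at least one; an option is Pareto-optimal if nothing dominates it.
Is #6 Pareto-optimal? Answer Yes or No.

#8 vs #6: risk 6≤6, time 5≤21, cost 54≤143, benefit score 36≥21 — #8 is at least as good on every objective and strictly better on at least one, so #8 dominates #6.

No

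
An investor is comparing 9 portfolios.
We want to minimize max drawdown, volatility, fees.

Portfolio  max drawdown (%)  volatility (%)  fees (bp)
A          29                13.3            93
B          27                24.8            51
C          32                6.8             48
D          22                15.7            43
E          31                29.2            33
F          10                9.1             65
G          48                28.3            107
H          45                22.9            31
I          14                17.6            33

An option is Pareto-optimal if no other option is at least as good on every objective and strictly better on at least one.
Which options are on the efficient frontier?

A: dominated by F (max drawdown 10≤29, volatility 9.1≤13.3, fees 65≤93).
B: dominated by D (max drawdown 22≤27, volatility 15.7≤24.8, fees 43≤51).
C: not dominated (best volatility).
D: not dominated.
E: dominated by I (max drawdown 14≤31, volatility 17.6≤29.2, fees 33≤33).
F: not dominated (best max drawdown).
G: dominated by A (max drawdown 29≤48, volatility 13.3≤28.3, fees 93≤107).
H: not dominated (best fees).
I: not dominated.

C, D, F, H, I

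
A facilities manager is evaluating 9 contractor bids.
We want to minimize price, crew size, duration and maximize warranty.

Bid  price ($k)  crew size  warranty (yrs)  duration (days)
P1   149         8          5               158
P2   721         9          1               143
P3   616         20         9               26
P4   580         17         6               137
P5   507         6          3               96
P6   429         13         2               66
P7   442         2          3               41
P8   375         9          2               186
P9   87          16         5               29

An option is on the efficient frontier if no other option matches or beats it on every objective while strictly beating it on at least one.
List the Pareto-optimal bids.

P1, P3, P4, P6, P7, P9

P1: not dominated.
P2: dominated by P5 (price 507≤721, crew size 6≤9, warranty 3≥1, duration 96≤143).
P3: not dominated (best warranty).
P4: not dominated.
P5: dominated by P7 (price 442≤507, crew size 2≤6, warranty 3≥3, duration 41≤96).
P6: not dominated.
P7: not dominated (best crew size).
P8: dominated by P1 (price 149≤375, crew size 8≤9, warranty 5≥2, duration 158≤186).
P9: not dominated (best price).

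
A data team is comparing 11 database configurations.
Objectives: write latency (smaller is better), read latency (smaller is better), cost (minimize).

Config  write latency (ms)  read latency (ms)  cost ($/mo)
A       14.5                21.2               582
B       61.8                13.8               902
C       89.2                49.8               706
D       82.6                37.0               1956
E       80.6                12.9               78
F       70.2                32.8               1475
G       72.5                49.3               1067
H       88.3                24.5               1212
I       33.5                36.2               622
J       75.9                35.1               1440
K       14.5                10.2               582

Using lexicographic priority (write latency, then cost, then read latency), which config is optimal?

K

First minimize write latency: best is 14.5, kept {A, K}.
Then minimize cost: best is 582, kept {A, K}.
Then minimize read latency: best is 10.2, kept {K}.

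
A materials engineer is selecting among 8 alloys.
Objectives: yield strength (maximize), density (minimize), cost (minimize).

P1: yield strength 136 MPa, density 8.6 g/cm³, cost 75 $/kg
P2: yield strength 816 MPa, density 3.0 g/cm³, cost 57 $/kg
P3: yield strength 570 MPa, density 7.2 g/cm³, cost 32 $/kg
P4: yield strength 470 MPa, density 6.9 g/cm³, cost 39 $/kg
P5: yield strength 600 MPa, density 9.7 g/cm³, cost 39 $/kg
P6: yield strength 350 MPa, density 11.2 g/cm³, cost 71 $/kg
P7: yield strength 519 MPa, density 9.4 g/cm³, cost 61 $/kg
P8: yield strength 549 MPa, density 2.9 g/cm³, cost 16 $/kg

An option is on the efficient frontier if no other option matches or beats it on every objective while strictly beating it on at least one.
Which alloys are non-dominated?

P1: dominated by P2 (yield strength 816≥136, density 3.0≤8.6, cost 57≤75).
P2: not dominated (best yield strength).
P3: not dominated.
P4: dominated by P8 (yield strength 549≥470, density 2.9≤6.9, cost 16≤39).
P5: not dominated.
P6: dominated by P2 (yield strength 816≥350, density 3.0≤11.2, cost 57≤71).
P7: dominated by P2 (yield strength 816≥519, density 3.0≤9.4, cost 57≤61).
P8: not dominated (best density).

P2, P3, P5, P8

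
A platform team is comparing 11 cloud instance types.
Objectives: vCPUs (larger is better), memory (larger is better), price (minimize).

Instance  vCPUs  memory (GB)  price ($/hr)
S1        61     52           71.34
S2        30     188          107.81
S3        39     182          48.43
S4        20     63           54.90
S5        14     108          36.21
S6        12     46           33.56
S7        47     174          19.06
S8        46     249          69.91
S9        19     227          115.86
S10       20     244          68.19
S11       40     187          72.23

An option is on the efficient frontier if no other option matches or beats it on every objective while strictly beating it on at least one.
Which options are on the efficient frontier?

S1, S3, S7, S8, S10

S1: not dominated (best vCPUs).
S2: dominated by S8 (vCPUs 46≥30, memory 249≥188, price 69.91≤107.81).
S3: not dominated.
S4: dominated by S3 (vCPUs 39≥20, memory 182≥63, price 48.43≤54.90).
S5: dominated by S7 (vCPUs 47≥14, memory 174≥108, price 19.06≤36.21).
S6: dominated by S7 (vCPUs 47≥12, memory 174≥46, price 19.06≤33.56).
S7: not dominated (best price).
S8: not dominated (best memory).
S9: dominated by S8 (vCPUs 46≥19, memory 249≥227, price 69.91≤115.86).
S10: not dominated.
S11: dominated by S8 (vCPUs 46≥40, memory 249≥187, price 69.91≤72.23).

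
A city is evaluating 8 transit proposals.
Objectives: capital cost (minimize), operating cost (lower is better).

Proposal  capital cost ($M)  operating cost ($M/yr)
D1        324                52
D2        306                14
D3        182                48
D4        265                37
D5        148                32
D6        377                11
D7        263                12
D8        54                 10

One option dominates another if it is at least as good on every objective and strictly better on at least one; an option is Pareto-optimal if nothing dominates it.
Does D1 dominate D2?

No

D1 vs D2: D1 is worse on capital cost (324 vs 306), so it does not dominate D2.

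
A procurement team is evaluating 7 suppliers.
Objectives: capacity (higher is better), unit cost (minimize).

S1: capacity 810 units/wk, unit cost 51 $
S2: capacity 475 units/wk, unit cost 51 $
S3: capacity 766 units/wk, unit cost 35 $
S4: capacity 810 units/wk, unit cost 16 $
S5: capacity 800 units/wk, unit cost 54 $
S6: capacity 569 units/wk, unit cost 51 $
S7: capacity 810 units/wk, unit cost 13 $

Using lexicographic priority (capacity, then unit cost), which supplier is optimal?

S7

First maximize capacity: best is 810, kept {S1, S4, S7}.
Then minimize unit cost: best is 13, kept {S7}.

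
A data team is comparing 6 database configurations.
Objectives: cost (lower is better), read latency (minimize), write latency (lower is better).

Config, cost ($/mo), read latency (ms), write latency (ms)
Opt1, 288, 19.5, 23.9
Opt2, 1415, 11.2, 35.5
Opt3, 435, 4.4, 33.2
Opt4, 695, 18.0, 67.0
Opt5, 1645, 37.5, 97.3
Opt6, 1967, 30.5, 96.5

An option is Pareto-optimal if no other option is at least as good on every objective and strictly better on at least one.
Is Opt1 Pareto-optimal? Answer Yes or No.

Yes

Opt2: worse on cost (1415 vs 288).
Opt3: worse on cost (435 vs 288).
Opt4: worse on cost (695 vs 288).
Opt5: worse on cost (1645 vs 288).
Opt6: worse on cost (1967 vs 288).
No option is at least as good as Opt1 on every objective and strictly better on one.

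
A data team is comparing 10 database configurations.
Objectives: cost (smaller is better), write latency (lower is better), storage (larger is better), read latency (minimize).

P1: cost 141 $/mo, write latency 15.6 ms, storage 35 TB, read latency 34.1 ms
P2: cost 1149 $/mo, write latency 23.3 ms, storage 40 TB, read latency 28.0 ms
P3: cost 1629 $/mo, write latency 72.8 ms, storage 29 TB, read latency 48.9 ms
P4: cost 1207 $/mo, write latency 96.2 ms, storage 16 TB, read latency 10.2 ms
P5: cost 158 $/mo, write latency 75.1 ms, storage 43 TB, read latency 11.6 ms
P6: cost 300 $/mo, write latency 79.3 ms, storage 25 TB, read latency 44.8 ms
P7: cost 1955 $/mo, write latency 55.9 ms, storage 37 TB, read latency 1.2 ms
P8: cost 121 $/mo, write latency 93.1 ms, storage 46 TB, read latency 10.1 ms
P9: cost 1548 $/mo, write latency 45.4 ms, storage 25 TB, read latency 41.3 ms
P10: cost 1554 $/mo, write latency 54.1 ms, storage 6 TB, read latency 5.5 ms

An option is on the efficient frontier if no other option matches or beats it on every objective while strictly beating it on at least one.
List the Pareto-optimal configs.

P1: not dominated (best write latency).
P2: not dominated.
P3: dominated by P1 (cost 141≤1629, write latency 15.6≤72.8, storage 35≥29, read latency 34.1≤48.9).
P4: dominated by P8 (cost 121≤1207, write latency 93.1≤96.2, storage 46≥16, read latency 10.1≤10.2).
P5: not dominated.
P6: dominated by P1 (cost 141≤300, write latency 15.6≤79.3, storage 35≥25, read latency 34.1≤44.8).
P7: not dominated (best read latency).
P8: not dominated (best cost).
P9: dominated by P1 (cost 141≤1548, write latency 15.6≤45.4, storage 35≥25, read latency 34.1≤41.3).
P10: not dominated.

P1, P2, P5, P7, P8, P10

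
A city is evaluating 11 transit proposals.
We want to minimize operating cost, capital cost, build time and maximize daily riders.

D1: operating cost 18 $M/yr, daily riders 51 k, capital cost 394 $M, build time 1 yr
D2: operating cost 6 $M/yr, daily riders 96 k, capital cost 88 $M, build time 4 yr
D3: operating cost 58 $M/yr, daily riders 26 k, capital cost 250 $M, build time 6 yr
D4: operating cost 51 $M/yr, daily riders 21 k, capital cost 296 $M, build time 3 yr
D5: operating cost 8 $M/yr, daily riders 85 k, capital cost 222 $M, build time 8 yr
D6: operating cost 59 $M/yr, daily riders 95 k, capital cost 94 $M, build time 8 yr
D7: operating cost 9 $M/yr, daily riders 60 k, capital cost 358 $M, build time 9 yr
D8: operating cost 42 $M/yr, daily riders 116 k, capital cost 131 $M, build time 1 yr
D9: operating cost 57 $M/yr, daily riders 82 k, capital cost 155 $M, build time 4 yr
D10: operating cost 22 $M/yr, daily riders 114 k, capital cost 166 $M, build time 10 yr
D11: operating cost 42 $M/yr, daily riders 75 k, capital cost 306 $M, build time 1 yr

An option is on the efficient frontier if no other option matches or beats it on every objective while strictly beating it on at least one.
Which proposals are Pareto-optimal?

D1: not dominated.
D2: not dominated (best operating cost).
D3: dominated by D2 (operating cost 6≤58, daily riders 96≥26, capital cost 88≤250, build time 4≤6).
D4: dominated by D8 (operating cost 42≤51, daily riders 116≥21, capital cost 131≤296, build time 1≤3).
D5: dominated by D2 (operating cost 6≤8, daily riders 96≥85, capital cost 88≤222, build time 4≤8).
D6: dominated by D2 (operating cost 6≤59, daily riders 96≥95, capital cost 88≤94, build time 4≤8).
D7: dominated by D2 (operating cost 6≤9, daily riders 96≥60, capital cost 88≤358, build time 4≤9).
D8: not dominated (best daily riders).
D9: dominated by D2 (operating cost 6≤57, daily riders 96≥82, capital cost 88≤155, build time 4≤4).
D10: not dominated.
D11: dominated by D8 (operating cost 42≤42, daily riders 116≥75, capital cost 131≤306, build time 1≤1).

D1, D2, D8, D10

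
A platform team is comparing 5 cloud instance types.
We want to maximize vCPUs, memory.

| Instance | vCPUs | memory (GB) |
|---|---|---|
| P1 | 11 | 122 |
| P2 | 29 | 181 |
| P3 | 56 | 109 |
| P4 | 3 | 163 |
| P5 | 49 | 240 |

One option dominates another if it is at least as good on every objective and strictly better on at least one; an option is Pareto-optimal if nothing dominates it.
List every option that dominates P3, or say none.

none

P1: worse on vCPUs (11 vs 56).
P2: worse on vCPUs (29 vs 56).
P4: worse on vCPUs (3 vs 56).
P5: worse on vCPUs (49 vs 56).
No option dominates P3.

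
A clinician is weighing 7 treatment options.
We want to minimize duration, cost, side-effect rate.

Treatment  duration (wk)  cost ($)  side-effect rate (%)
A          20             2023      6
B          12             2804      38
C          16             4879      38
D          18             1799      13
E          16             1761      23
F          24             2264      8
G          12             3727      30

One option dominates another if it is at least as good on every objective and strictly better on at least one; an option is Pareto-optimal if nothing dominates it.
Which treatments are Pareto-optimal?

A: not dominated (best side-effect rate).
B: not dominated.
C: dominated by B (duration 12≤16, cost 2804≤4879, side-effect rate 38≤38).
D: not dominated.
E: not dominated (best cost).
F: dominated by A (duration 20≤24, cost 2023≤2264, side-effect rate 6≤8).
G: not dominated.

A, B, D, E, G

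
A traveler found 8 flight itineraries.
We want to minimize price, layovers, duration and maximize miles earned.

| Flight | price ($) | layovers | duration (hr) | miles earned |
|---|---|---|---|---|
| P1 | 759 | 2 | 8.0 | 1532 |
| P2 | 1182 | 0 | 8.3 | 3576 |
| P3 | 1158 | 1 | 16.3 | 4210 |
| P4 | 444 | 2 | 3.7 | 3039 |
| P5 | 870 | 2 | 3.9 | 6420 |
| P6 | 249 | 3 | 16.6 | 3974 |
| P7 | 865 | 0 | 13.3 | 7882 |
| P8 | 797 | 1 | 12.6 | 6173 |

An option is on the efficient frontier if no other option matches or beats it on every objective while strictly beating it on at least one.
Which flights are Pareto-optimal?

P1: dominated by P4 (price 444≤759, layovers 2≤2, duration 3.7≤8.0, miles earned 3039≥1532).
P2: not dominated.
P3: dominated by P7 (price 865≤1158, layovers 0≤1, duration 13.3≤16.3, miles earned 7882≥4210).
P4: not dominated (best duration).
P5: not dominated.
P6: not dominated (best price).
P7: not dominated (best miles earned).
P8: not dominated.

P2, P4, P5, P6, P7, P8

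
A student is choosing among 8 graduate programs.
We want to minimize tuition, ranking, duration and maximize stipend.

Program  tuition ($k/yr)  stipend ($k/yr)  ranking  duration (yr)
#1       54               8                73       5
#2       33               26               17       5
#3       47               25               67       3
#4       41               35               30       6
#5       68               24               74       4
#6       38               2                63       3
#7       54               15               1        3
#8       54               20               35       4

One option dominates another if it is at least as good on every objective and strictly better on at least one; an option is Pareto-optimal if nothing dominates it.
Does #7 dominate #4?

No

#7 vs #4: #7 is worse on tuition (54 vs 41), so it does not dominate #4.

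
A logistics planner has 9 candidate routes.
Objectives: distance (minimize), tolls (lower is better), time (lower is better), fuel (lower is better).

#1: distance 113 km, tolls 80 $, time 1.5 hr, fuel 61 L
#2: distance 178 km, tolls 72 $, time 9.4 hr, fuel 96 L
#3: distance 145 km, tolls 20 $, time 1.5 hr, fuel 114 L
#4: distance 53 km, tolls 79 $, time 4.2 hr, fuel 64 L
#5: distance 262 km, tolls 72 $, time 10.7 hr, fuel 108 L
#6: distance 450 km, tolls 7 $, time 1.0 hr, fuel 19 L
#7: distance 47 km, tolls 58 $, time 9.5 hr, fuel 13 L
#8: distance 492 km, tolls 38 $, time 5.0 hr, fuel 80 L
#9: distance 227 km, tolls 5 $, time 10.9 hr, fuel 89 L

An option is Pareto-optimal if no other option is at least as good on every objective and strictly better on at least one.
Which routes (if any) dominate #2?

none

#1: worse on tolls (80 vs 72).
#3: worse on fuel (114 vs 96).
#4: worse on tolls (79 vs 72).
#5: worse on distance (262 vs 178).
#6: worse on distance (450 vs 178).
#7: worse on time (9.5 vs 9.4).
#8: worse on distance (492 vs 178).
#9: worse on distance (227 vs 178).
No option dominates #2.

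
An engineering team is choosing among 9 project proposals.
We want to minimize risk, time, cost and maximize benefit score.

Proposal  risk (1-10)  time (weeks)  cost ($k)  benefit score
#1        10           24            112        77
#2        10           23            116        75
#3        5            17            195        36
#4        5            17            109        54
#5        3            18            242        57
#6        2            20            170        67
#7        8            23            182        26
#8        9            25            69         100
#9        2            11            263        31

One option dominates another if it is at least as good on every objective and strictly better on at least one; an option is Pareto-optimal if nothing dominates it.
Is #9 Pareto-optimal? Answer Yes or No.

Yes

#1: worse on risk (10 vs 2).
#2: worse on risk (10 vs 2).
#3: worse on risk (5 vs 2).
#4: worse on risk (5 vs 2).
#5: worse on risk (3 vs 2).
#6: worse on time (20 vs 11).
#7: worse on risk (8 vs 2).
#8: worse on risk (9 vs 2).
No option is at least as good as #9 on every objective and strictly better on one.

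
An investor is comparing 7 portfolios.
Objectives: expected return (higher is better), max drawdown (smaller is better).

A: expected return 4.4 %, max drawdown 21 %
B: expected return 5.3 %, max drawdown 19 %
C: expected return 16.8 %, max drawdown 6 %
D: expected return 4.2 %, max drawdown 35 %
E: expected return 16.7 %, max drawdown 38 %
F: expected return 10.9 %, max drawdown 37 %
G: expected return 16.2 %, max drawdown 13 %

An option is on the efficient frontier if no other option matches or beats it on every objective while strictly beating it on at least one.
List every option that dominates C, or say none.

A: worse on expected return (4.4 vs 16.8).
B: worse on expected return (5.3 vs 16.8).
D: worse on expected return (4.2 vs 16.8).
E: worse on expected return (16.7 vs 16.8).
F: worse on expected return (10.9 vs 16.8).
G: worse on expected return (16.2 vs 16.8).
No option dominates C.

none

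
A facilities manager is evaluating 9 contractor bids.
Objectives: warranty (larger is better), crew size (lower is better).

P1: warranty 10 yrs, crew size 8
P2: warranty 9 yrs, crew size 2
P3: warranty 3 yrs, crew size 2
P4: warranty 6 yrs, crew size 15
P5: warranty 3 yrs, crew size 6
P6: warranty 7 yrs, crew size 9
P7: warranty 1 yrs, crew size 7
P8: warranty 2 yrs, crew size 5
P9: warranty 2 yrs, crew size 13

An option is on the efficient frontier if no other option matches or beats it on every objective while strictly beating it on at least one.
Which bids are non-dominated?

P1: not dominated (best warranty).
P2: not dominated.
P3: dominated by P2 (warranty 9≥3, crew size 2≤2).
P4: dominated by P1 (warranty 10≥6, crew size 8≤15).
P5: dominated by P2 (warranty 9≥3, crew size 2≤6).
P6: dominated by P1 (warranty 10≥7, crew size 8≤9).
P7: dominated by P2 (warranty 9≥1, crew size 2≤7).
P8: dominated by P2 (warranty 9≥2, crew size 2≤5).
P9: dominated by P1 (warranty 10≥2, crew size 8≤13).

P1, P2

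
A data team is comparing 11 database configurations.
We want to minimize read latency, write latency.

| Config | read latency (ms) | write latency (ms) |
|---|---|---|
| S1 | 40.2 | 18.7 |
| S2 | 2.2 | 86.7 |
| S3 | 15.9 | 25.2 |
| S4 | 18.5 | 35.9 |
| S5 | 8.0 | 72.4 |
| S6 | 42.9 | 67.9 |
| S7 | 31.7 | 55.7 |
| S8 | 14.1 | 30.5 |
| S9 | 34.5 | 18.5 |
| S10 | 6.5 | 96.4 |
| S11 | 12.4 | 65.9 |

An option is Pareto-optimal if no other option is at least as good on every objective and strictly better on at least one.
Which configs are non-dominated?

S1: dominated by S9 (read latency 34.5≤40.2, write latency 18.5≤18.7).
S2: not dominated (best read latency).
S3: not dominated.
S4: dominated by S3 (read latency 15.9≤18.5, write latency 25.2≤35.9).
S5: not dominated.
S6: dominated by S1 (read latency 40.2≤42.9, write latency 18.7≤67.9).
S7: dominated by S3 (read latency 15.9≤31.7, write latency 25.2≤55.7).
S8: not dominated.
S9: not dominated (best write latency).
S10: dominated by S2 (read latency 2.2≤6.5, write latency 86.7≤96.4).
S11: not dominated.

S2, S3, S5, S8, S9, S11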